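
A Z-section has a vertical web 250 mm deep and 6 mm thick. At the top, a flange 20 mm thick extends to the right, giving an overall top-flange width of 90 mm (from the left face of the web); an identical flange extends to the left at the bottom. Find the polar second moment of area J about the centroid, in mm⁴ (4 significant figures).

J ≈ 6.114 × 10⁷ mm⁴

Treat the section as a set of non-overlapping primitives; coordinates are from the bounding-box lower-left.
Web: 6 × 250, A = 1 500 mm², y = 125 mm, Ī = 7 812 500 mm⁴.
Top flange (beyond web): 84 × 20, A = 1 680 mm², y = 240 mm, Ī = 56 000 mm⁴.
Bottom flange (beyond web): 84 × 20, A = 1 680 mm², y = 10 mm, Ī = 56 000 mm⁴.
Centroid: ȳ = ΣA·y / ΣA = 125 mm.
Transfer each piece to the centroidal x-axis using Ī + A·d² with d = y − 125:
  web: d = 0 mm → contributes +7 812 500 mm⁴
  top flange (beyond web): d = 115 mm → contributes +22 274 000 mm⁴
  bottom flange (beyond web): d = -115 mm → contributes +22 274 000 mm⁴
Total I = 52 360 500 mm⁴.
For the y-axis: x̄ = 87 mm.
Repeating about the centroidal y-axis gives I_y = 8 784 180 mm⁴.
Polar second moment: J = I_x + I_y = 61 144 680 mm⁴.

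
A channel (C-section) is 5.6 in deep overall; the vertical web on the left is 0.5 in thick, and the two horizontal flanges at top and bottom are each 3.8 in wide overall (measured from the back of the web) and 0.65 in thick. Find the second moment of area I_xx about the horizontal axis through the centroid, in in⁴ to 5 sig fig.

I_xx ≈ 33.747 in⁴

Split into non-overlapping primitives; take the origin at the lower-left of the bounding box.
Web: 0.5 × 5.6, A = 2.8 in², y = 2.8 in, Ī = 7.317333 in⁴.
Top flange (beyond web): 3.3 × 0.65, A = 2.145 in², y = 5.275 in, Ī = 0.07552188 in⁴.
Bottom flange (beyond web): 3.3 × 0.65, A = 2.145 in², y = 0.325 in, Ī = 0.07552188 in⁴.
By symmetry the centroid is at mid-height, ȳ = 2.8 in.
Transfer each piece to the horizontal axis through the centroid using Ī + A·d² with d = y − 2.8:
  web: d = 0 in → contributes +7.317333 in⁴
  top flange (beyond web): d = 2.475 in → contributes +13.21499 in⁴
  bottom flange (beyond web): d = -2.475 in → contributes +13.21499 in⁴
Total I = 33.74731 in⁴.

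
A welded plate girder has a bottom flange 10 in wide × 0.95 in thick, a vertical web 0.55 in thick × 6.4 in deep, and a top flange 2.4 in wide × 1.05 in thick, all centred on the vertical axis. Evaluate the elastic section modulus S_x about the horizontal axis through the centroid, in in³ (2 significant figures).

S_x ≈ 23 in³

Break the section into simple shapes (no overlaps), measuring from the bottom-left corner of the bounding box.
Bottom plate: 10 × 0.95, A = 9.5 in², y = 0.475 in, Ī = 0.7145 in⁴.
Web plate: 0.55 × 6.4, A = 3.52 in², y = 4.15 in, Ī = 12.01 in⁴.
Top plate: 2.4 × 1.05, A = 2.52 in², y = 7.875 in, Ī = 0.2315 in⁴.
Centroid: ȳ = ΣA·y / ΣA = 2.507 in.
Transfer each piece to the horizontal axis through the centroid using Ī + A·d² with d = y − 2.507:
  bottom plate: d = -2.032 in → contributes +39.96 in⁴
  web plate: d = 1.643 in → contributes +21.51 in⁴
  top plate: d = 5.368 in → contributes +72.83 in⁴
Total I = 134.3 in⁴.
Extreme fibre distance c = 5.893 in; S = I/c = 22.79 in³.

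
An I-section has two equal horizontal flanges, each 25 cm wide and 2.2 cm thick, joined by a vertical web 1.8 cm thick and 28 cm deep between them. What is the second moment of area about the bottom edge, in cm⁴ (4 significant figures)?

Split into non-overlapping primitives; take the origin at the lower-left of the bounding box.
Bottom flange: 25 × 2.2, A = 55 cm², y = 1.1 cm, Ī = 22.1833 cm⁴.
Web: 1.8 × 28, A = 50.4 cm², y = 16.2 cm, Ī = 3292.8 cm⁴.
Top flange: 25 × 2.2, A = 55 cm², y = 31.3 cm, Ī = 22.1833 cm⁴.
Transfer each piece to the base of the section using Ī + A·d² with d = y − 0:
  bottom flange: d = 1.1 cm → contributes +88.7333 cm⁴
  web: d = 16.2 cm → contributes +16519.8 cm⁴
  top flange: d = 31.3 cm → contributes +53905.1 cm⁴
Total I = 70513.6 cm⁴.

I_base ≈ 7.051 × 10⁴ cm⁴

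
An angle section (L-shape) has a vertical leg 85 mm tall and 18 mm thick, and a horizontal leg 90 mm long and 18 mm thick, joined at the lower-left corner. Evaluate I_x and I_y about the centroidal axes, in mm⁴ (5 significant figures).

Treat the section as a set of non-overlapping primitives; coordinates are from the bounding-box lower-left.
Vertical leg: 18 × 85, A = 1 530 mm², y = 42.5 mm, Ī = 921187.5 mm⁴.
Horizontal leg (remainder): 72 × 18, A = 1 296 mm², y = 9 mm, Ī = 34 992 mm⁴.
Centroid: ȳ = ΣA·y / ΣA = 27.13694 mm.
Transfer each piece to the centroidal x-axis using Ī + A·d² with d = y − 27.13694:
  vertical leg: d = 15.36306 mm → contributes +1 282 304 mm⁴
  horizontal leg (remainder): d = -18.13694 mm → contributes +461309.5 mm⁴
Total I = 1 743 613 mm⁴.
For the y-axis: x̄ = 29.63694 mm.
Repeating about the centroidal y-axis gives I_y = 2 022 036 mm⁴.

I_x ≈ 1.7436 × 10⁶ mm⁴, I_y ≈ 2.0220 × 10⁶ mm⁴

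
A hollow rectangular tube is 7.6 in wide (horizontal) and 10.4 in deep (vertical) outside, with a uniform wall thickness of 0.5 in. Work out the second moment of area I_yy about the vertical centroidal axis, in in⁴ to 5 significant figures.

Decompose the section into non-overlapping parts with the origin at the bottom-left of its bounding rectangle.
Outer rectangle: 7.6 × 10.4, A = 79.04 in², x = 3.8 in, Ī = 380.4459 in⁴.
Inner void (subtracted): 6.6 × 9.4, A = 62.04 in², x = 3.8 in, Ī = 225.2052 in⁴.
By symmetry the centroid is at mid-width, x̄ = 3.8 in.
All pieces are centred on the vertical centroidal axis, so I = ΣĪ (holes subtracted) = 155.2407 in⁴.

I_yy ≈ 155.24 in⁴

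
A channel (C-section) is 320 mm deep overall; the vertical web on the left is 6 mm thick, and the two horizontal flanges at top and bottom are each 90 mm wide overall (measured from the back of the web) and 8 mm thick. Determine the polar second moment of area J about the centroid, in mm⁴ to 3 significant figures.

J ≈ 5.15 × 10⁷ mm⁴

Break the section into simple shapes (no overlaps), measuring from the bottom-left corner of the bounding box.
Web: 6 × 320, A = 1 920 mm², y = 160 mm, Ī = 16 384 000 mm⁴.
Top flange (beyond web): 84 × 8, A = 672 mm², y = 316 mm, Ī = 3 584 mm⁴.
Bottom flange (beyond web): 84 × 8, A = 672 mm², y = 4 mm, Ī = 3 584 mm⁴.
By symmetry the centroid is at mid-height, ȳ = 160 mm.
Transfer each piece to the centroidal x-axis using Ī + A·d² with d = y − 160:
  web: d = 0 mm → contributes +16 384 000 mm⁴
  top flange (beyond web): d = 156 mm → contributes +16 357 376 mm⁴
  bottom flange (beyond web): d = -156 mm → contributes +16 357 376 mm⁴
Total I = 49 098 752 mm⁴.
For the y-axis: x̄ = 21.529 mm.
Repeating about the centroidal y-axis gives I_y = 2 396 973 mm⁴.
Polar second moment: J = I_x + I_y = 51 495 725 mm⁴.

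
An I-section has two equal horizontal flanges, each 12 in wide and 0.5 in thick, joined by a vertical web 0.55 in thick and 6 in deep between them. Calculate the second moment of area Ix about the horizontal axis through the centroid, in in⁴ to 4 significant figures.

Split into non-overlapping primitives; take the origin at the lower-left of the bounding box.
Bottom flange: 12 × 0.5, A = 6 in², y = 0.25 in, Ī = 0.125 in⁴.
Web: 0.55 × 6, A = 3.3 in², y = 3.5 in, Ī = 9.9 in⁴.
Top flange: 12 × 0.5, A = 6 in², y = 6.75 in, Ī = 0.125 in⁴.
By symmetry the centroid is at mid-height, ȳ = 3.5 in.
Transfer each piece to the horizontal axis through the centroid using Ī + A·d² with d = y − 3.5:
  bottom flange: d = -3.25 in → contributes +63.5 in⁴
  web: d = 0 in → contributes +9.9 in⁴
  top flange: d = 3.25 in → contributes +63.5 in⁴
Total I = 136.9 in⁴.

Ix ≈ 136.9 in⁴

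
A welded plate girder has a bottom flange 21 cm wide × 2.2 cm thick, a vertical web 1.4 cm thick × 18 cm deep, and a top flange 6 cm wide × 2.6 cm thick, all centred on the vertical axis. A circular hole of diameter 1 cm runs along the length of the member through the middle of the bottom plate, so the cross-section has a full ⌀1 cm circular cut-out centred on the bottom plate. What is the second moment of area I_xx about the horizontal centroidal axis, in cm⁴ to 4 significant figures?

Break the section into simple shapes (no overlaps), measuring from the bottom-left corner of the bounding box.
Bottom plate: 21 × 2.2, A = 46.2 cm², y = 1.1 cm, Ī = 18.634 cm⁴.
Web plate: 1.4 × 18, A = 25.2 cm², y = 11.2 cm, Ī = 680.4 cm⁴.
Top plate: 6 × 2.6, A = 15.6 cm², y = 21.5 cm, Ī = 8.788 cm⁴.
Hole (subtracted): ⌀1, A = 0.785398 cm², y = 1.1 cm, Ī = 0.0490874 cm⁴.
Centroid: ȳ = ΣA·y / ΣA = 7.74342 cm.
Transfer each piece to the horizontal centroidal axis using Ī + A·d² with d = y − 7.74342:
  bottom plate: d = -6.64342 cm → contributes +2057.67 cm⁴
  web plate: d = 3.45658 cm → contributes +981.488 cm⁴
  top plate: d = 13.7566 cm → contributes +2960.99 cm⁴
  hole: d = -6.64342 cm → contributes −34.7127 cm⁴
Total I = 5965.43 cm⁴.

I_xx ≈ 5965 cm⁴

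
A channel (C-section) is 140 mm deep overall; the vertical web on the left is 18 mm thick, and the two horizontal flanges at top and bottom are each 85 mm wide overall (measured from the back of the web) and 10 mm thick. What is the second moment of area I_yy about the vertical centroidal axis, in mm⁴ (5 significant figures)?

I_yy ≈ 2.1495 × 10⁶ mm⁴

Break the section into simple shapes (no overlaps), measuring from the bottom-left corner of the bounding box.
Web: 18 × 140, A = 2 520 mm², x = 9 mm, Ī = 68 040 mm⁴.
Top flange (beyond web): 67 × 10, A = 670 mm², x = 51.5 mm, Ī = 250635.8 mm⁴.
Bottom flange (beyond web): 67 × 10, A = 670 mm², x = 51.5 mm, Ī = 250635.8 mm⁴.
Centroid: x̄ = ΣA·x / ΣA = 23.75389 mm.
Transfer each piece to the vertical centroidal axis using Ī + A·d² with d = x − 23.75389:
  web: d = -14.75389 mm → contributes +616586.4 mm⁴
  top flange (beyond web): d = 27.74611 mm → contributes +766433.2 mm⁴
  bottom flange (beyond web): d = 27.74611 mm → contributes +766433.2 mm⁴
Total I = 2 149 453 mm⁴.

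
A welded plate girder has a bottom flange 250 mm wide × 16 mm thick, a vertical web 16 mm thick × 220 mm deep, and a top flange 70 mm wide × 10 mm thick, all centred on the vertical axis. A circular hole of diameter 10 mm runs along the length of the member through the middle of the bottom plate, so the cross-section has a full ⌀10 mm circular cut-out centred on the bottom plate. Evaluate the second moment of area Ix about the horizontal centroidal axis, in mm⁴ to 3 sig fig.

Split into non-overlapping primitives; take the origin at the lower-left of the bounding box.
Bottom plate: 250 × 16, A = 4 000 mm², y = 8 mm, Ī = 85 333 mm⁴.
Web plate: 16 × 220, A = 3 520 mm², y = 126 mm, Ī = 14 197 333 mm⁴.
Top plate: 70 × 10, A = 700 mm², y = 241 mm, Ī = 5833.3 mm⁴.
Hole (subtracted): ⌀10, A = 78.54 mm², y = 8 mm, Ī = 490.87 mm⁴.
Centroid: ȳ = ΣA·y / ΣA = 79.051 mm.
Transfer each piece to the horizontal centroidal axis using Ī + A·d² with d = y − 79.051:
  bottom plate: d = -71.051 mm → contributes +20 278 389 mm⁴
  web plate: d = 46.949 mm → contributes +21 956 102 mm⁴
  top plate: d = 161.95 mm → contributes +18 365 037 mm⁴
  hole: d = -71.051 mm → contributes −396 981 mm⁴
Total I = 60 202 549 mm⁴.

Ix ≈ 6.02 × 10⁷ mm⁴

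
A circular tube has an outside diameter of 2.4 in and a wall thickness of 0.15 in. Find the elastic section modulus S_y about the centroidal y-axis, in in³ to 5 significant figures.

S_y ≈ 0.56162 in³

Split into non-overlapping primitives; take the origin at the lower-left of the bounding box.
Outer circle: ⌀2.4, A = 4.523893 in², x = 1.2 in, Ī = 1.628602 in⁴.
Bore (subtracted): ⌀2.1, A = 3.463606 in², x = 1.2 in, Ī = 0.9546564 in⁴.
By symmetry the centroid is at mid-width, x̄ = 1.2 in.
All pieces are centred on the centroidal y-axis, so I = ΣĪ (holes subtracted) = 0.6739453 in⁴.
Extreme fibre distance c = 1.2 in; S = I/c = 0.561621 in³.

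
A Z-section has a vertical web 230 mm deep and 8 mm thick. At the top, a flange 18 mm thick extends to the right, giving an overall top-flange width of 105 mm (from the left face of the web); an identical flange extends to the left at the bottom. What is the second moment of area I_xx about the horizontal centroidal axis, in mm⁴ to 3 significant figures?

I_xx ≈ 4.74 × 10⁷ mm⁴

Treat the section as a set of non-overlapping primitives; coordinates are from the bounding-box lower-left.
Web: 8 × 230, A = 1 840 mm², y = 115 mm, Ī = 8 111 333 mm⁴.
Top flange (beyond web): 97 × 18, A = 1 746 mm², y = 221 mm, Ī = 47 142 mm⁴.
Bottom flange (beyond web): 97 × 18, A = 1 746 mm², y = 9 mm, Ī = 47 142 mm⁴.
Centroid: ȳ = ΣA·y / ΣA = 115 mm.
Transfer each piece to the horizontal centroidal axis using Ī + A·d² with d = y − 115:
  web: d = 0 mm → contributes +8 111 333 mm⁴
  top flange (beyond web): d = 106 mm → contributes +19 665 198 mm⁴
  bottom flange (beyond web): d = -106 mm → contributes +19 665 198 mm⁴
Total I = 47 441 729 mm⁴.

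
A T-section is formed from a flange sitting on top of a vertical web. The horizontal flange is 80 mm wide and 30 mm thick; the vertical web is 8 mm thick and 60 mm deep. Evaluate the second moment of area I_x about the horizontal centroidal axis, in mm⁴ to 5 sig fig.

I_x ≈ 1.1340 × 10⁶ mm⁴

Decompose the section into non-overlapping parts with the origin at the bottom-left of its bounding rectangle.
Flange: 80 × 30, A = 2 400 mm², y = 75 mm, Ī = 180 000 mm⁴.
Web: 8 × 60, A = 480 mm², y = 30 mm, Ī = 144 000 mm⁴.
Centroid: ȳ = ΣA·y / ΣA = 67.5 mm.
Transfer each piece to the horizontal centroidal axis using Ī + A·d² with d = y − 67.5:
  flange: d = 7.5 mm → contributes +315 000 mm⁴
  web: d = -37.5 mm → contributes +819 000 mm⁴
Total I = 1 134 000 mm⁴.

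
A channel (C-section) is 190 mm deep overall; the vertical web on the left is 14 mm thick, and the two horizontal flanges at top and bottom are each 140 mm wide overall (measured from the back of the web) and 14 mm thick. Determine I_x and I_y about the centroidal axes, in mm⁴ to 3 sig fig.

Treat the section as a set of non-overlapping primitives; coordinates are from the bounding-box lower-left.
Web: 14 × 190, A = 2 660 mm², y = 95 mm, Ī = 8 002 167 mm⁴.
Top flange (beyond web): 126 × 14, A = 1 764 mm², y = 183 mm, Ī = 28 812 mm⁴.
Bottom flange (beyond web): 126 × 14, A = 1 764 mm², y = 7 mm, Ī = 28 812 mm⁴.
By symmetry the centroid is at mid-height, ȳ = 95 mm.
Transfer each piece to the centroidal x-axis using Ī + A·d² with d = y − 95:
  web: d = 0 mm → contributes +8 002 167 mm⁴
  top flange (beyond web): d = 88 mm → contributes +13 689 228 mm⁴
  bottom flange (beyond web): d = -88 mm → contributes +13 689 228 mm⁴
Total I = 35 380 623 mm⁴.
For the y-axis: x̄ = 46.91 mm.
Repeating about the centroidal y-axis gives I_y = 12 142 140 mm⁴.

I_x ≈ 3.54 × 10⁷ mm⁴, I_y ≈ 1.21 × 10⁷ mm⁴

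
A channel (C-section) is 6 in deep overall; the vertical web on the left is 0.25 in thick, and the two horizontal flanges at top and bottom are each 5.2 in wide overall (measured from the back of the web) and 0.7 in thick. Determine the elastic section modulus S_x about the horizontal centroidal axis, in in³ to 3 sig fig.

Split into non-overlapping primitives; take the origin at the lower-left of the bounding box.
Web: 0.25 × 6, A = 1.5 in², y = 3 in, Ī = 4.5 in⁴.
Top flange (beyond web): 4.95 × 0.7, A = 3.465 in², y = 5.65 in, Ī = 0.14149 in⁴.
Bottom flange (beyond web): 4.95 × 0.7, A = 3.465 in², y = 0.35 in, Ī = 0.14149 in⁴.
By symmetry the centroid is at mid-height, ȳ = 3 in.
Transfer each piece to the horizontal centroidal axis using Ī + A·d² with d = y − 3:
  web: d = 0 in → contributes +4.5 in⁴
  top flange (beyond web): d = 2.65 in → contributes +24.474 in⁴
  bottom flange (beyond web): d = -2.65 in → contributes +24.474 in⁴
Total I = 53.449 in⁴.
Extreme fibre distance c = 3 in; S = I/c = 17.816 in³.

S_x ≈ 17.8 in³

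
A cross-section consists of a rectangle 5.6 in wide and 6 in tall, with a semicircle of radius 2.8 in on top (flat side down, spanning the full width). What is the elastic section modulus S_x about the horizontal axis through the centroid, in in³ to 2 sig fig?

S_x ≈ 57 in³

Break the section into simple shapes (no overlaps), measuring from the bottom-left corner of the bounding box.
Rectangular body: 5.6 × 6, A = 33.6 in², y = 3 in, Ī = 100.8 in⁴.
Semicircular cap: semicircle r = 2.8, A = 12.32 in², y = 7.188 in, Ī = 6.746 in⁴.
Centroid: ȳ = ΣA·y / ΣA = 4.123 in.
Transfer each piece to the horizontal axis through the centroid using Ī + A·d² with d = y − 4.123:
  rectangular body: d = -1.123 in → contributes +143.2 in⁴
  semicircular cap: d = 3.065 in → contributes +122.4 in⁴
Total I = 265.6 in⁴.
Extreme fibre distance c = 4.677 in; S = I/c = 56.8 in³.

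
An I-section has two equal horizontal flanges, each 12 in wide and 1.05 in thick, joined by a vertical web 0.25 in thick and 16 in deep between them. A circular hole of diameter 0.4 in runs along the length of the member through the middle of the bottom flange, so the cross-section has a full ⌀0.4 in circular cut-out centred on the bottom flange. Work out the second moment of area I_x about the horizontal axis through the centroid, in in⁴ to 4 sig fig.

Break the section into simple shapes (no overlaps), measuring from the bottom-left corner of the bounding box.
Bottom flange: 12 × 1.05, A = 12.6 in², y = 0.525 in, Ī = 1.15763 in⁴.
Web: 0.25 × 16, A = 4 in², y = 9.05 in, Ī = 85.3333 in⁴.
Top flange: 12 × 1.05, A = 12.6 in², y = 17.575 in, Ī = 1.15763 in⁴.
Hole (subtracted): ⌀0.4, A = 0.125664 in², y = 0.525 in, Ī = 0.00125664 in⁴.
Centroid: ȳ = ΣA·y / ΣA = 9.08685 in.
Transfer each piece to the horizontal axis through the centroid using Ī + A·d² with d = y − 9.08685:
  bottom flange: d = -8.56185 in → contributes +924.803 in⁴
  web: d = -0.0368463 in → contributes +85.3388 in⁴
  top flange: d = 8.48815 in → contributes +908.972 in⁴
  hole: d = -8.56185 in → contributes −9.21306 in⁴
Total I = 1909.9 in⁴.

I_x ≈ 1910 in⁴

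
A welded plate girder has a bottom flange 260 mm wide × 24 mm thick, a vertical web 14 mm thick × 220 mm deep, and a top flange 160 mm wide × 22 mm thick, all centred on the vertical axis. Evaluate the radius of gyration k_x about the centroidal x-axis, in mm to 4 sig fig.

k_x ≈ 107.5 mm

Split into non-overlapping primitives; take the origin at the lower-left of the bounding box.
Bottom plate: 260 × 24, A = 6 240 mm², y = 12 mm, Ī = 299 520 mm⁴.
Web plate: 14 × 220, A = 3 080 mm², y = 134 mm, Ī = 12 422 667 mm⁴.
Top plate: 160 × 22, A = 3 520 mm², y = 255 mm, Ī = 141 973 mm⁴.
Centroid: ȳ = ΣA·y / ΣA = 107.882 mm.
Transfer each piece to the centroidal x-axis using Ī + A·d² with d = y − 107.882:
  bottom plate: d = -95.8816 mm → contributes +57 665 619 mm⁴
  web plate: d = 26.1184 mm → contributes +14 523 750 mm⁴
  top plate: d = 147.118 mm → contributes +76 328 212 mm⁴
Total I = 148 517 580 mm⁴.
Radius of gyration: k = √(I/A) = √(148 517 580 / 12 840) = 107.549 mm.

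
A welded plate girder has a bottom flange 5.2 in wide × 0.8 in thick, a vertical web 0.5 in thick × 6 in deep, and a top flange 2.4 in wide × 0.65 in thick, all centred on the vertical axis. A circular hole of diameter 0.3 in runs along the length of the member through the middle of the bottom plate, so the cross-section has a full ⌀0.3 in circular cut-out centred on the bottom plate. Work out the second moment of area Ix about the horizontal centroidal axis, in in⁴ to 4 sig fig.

Break the section into simple shapes (no overlaps), measuring from the bottom-left corner of the bounding box.
Bottom plate: 5.2 × 0.8, A = 4.16 in², y = 0.4 in, Ī = 0.221867 in⁴.
Web plate: 0.5 × 6, A = 3 in², y = 3.8 in, Ī = 9 in⁴.
Top plate: 2.4 × 0.65, A = 1.56 in², y = 7.125 in, Ī = 0.054925 in⁴.
Hole (subtracted): ⌀0.3, A = 0.0706858 in², y = 0.4 in, Ī = 0.000397608 in⁴.
Centroid: ȳ = ΣA·y / ΣA = 2.79221 in.
Transfer each piece to the horizontal centroidal axis using Ī + A·d² with d = y − 2.79221:
  bottom plate: d = -2.39221 in → contributes +24.0282 in⁴
  web plate: d = 1.00779 in → contributes +12.0469 in⁴
  top plate: d = 4.33279 in → contributes +29.3409 in⁴
  hole: d = -2.39221 in → contributes −0.40491 in⁴
Total I = 65.0111 in⁴.

Ix ≈ 65.01 in⁴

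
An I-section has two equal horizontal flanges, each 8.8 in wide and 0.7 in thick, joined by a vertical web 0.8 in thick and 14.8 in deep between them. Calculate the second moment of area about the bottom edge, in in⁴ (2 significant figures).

Split into non-overlapping primitives; take the origin at the lower-left of the bounding box.
Bottom flange: 8.8 × 0.7, A = 6.16 in², y = 0.35 in, Ī = 0.2515 in⁴.
Web: 0.8 × 14.8, A = 11.84 in², y = 8.1 in, Ī = 216.1 in⁴.
Top flange: 8.8 × 0.7, A = 6.16 in², y = 15.85 in, Ī = 0.2515 in⁴.
Transfer each piece to the bottom edge using Ī + A·d² with d = y − 0:
  bottom flange: d = 0.35 in → contributes +1.006 in⁴
  web: d = 8.1 in → contributes +992.9 in⁴
  top flange: d = 15.85 in → contributes +1 548 in⁴
Total I = 2 542 in⁴.

I_base ≈ 2500 in⁴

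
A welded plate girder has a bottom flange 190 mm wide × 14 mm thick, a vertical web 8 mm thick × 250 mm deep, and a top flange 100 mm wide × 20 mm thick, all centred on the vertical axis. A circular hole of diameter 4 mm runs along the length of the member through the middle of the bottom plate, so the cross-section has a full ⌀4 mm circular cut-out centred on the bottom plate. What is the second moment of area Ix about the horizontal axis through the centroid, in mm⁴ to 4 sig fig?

Ix ≈ 9.216 × 10⁷ mm⁴

Split into non-overlapping primitives; take the origin at the lower-left of the bounding box.
Bottom plate: 190 × 14, A = 2 660 mm², y = 7 mm, Ī = 43446.7 mm⁴.
Web plate: 8 × 250, A = 2 000 mm², y = 139 mm, Ī = 10 416 667 mm⁴.
Top plate: 100 × 20, A = 2 000 mm², y = 274 mm, Ī = 66666.7 mm⁴.
Hole (subtracted): ⌀4, A = 12.5664 mm², y = 7 mm, Ī = 12.5664 mm⁴.
Centroid: ȳ = ΣA·y / ΣA = 127.046 mm.
Transfer each piece to the horizontal axis through the centroid using Ī + A·d² with d = y − 127.046:
  bottom plate: d = -120.046 mm → contributes +38 377 028 mm⁴
  web plate: d = 11.9537 mm → contributes +10 702 447 mm⁴
  top plate: d = 146.954 mm → contributes +43 257 430 mm⁴
  hole: d = -120.046 mm → contributes −181 108 mm⁴
Total I = 92 155 797 mm⁴.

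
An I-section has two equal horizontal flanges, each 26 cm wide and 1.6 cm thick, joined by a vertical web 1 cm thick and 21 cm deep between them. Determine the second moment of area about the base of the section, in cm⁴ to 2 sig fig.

Break the section into simple shapes (no overlaps), measuring from the bottom-left corner of the bounding box.
Bottom flange: 26 × 1.6, A = 41.6 cm², y = 0.8 cm, Ī = 8.875 cm⁴.
Web: 1 × 21, A = 21 cm², y = 12.1 cm, Ī = 771.8 cm⁴.
Top flange: 26 × 1.6, A = 41.6 cm², y = 23.4 cm, Ī = 8.875 cm⁴.
Transfer each piece to the base of the section using Ī + A·d² with d = y − 0:
  bottom flange: d = 0.8 cm → contributes +35.5 cm⁴
  web: d = 12.1 cm → contributes +3 846 cm⁴
  top flange: d = 23.4 cm → contributes +22 787 cm⁴
Total I = 26 669 cm⁴.

I_base ≈ 2.7 × 10⁴ cm⁴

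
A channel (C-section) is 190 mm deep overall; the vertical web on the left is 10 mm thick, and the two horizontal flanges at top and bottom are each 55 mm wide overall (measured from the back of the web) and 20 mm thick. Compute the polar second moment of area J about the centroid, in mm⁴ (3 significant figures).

J ≈ 1.98 × 10⁷ mm⁴

Split into non-overlapping primitives; take the origin at the lower-left of the bounding box.
Web: 10 × 190, A = 1 900 mm², y = 95 mm, Ī = 5 715 833 mm⁴.
Top flange (beyond web): 45 × 20, A = 900 mm², y = 180 mm, Ī = 30 000 mm⁴.
Bottom flange (beyond web): 45 × 20, A = 900 mm², y = 10 mm, Ī = 30 000 mm⁴.
By symmetry the centroid is at mid-height, ȳ = 95 mm.
Transfer each piece to the centroidal x-axis using Ī + A·d² with d = y − 95:
  web: d = 0 mm → contributes +5 715 833 mm⁴
  top flange (beyond web): d = 85 mm → contributes +6 532 500 mm⁴
  bottom flange (beyond web): d = -85 mm → contributes +6 532 500 mm⁴
Total I = 18 780 833 mm⁴.
For the y-axis: x̄ = 18.378 mm.
Repeating about the centroidal y-axis gives I_y = 1 018 604 mm⁴.
Polar second moment: J = I_x + I_y = 19 799 437 mm⁴.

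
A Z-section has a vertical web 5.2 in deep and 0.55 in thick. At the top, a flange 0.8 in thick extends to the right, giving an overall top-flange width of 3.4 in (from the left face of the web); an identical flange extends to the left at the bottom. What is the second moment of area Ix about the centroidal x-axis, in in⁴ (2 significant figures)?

Break the section into simple shapes (no overlaps), measuring from the bottom-left corner of the bounding box.
Web: 0.55 × 5.2, A = 2.86 in², y = 2.6 in, Ī = 6.445 in⁴.
Top flange (beyond web): 2.85 × 0.8, A = 2.28 in², y = 4.8 in, Ī = 0.1216 in⁴.
Bottom flange (beyond web): 2.85 × 0.8, A = 2.28 in², y = 0.4 in, Ī = 0.1216 in⁴.
Centroid: ȳ = ΣA·y / ΣA = 2.6 in.
Transfer each piece to the centroidal x-axis using Ī + A·d² with d = y − 2.6:
  web: d = 0 in → contributes +6.445 in⁴
  top flange (beyond web): d = 2.2 in → contributes +11.16 in⁴
  bottom flange (beyond web): d = -2.2 in → contributes +11.16 in⁴
Total I = 28.76 in⁴.

Ix ≈ 29 in⁴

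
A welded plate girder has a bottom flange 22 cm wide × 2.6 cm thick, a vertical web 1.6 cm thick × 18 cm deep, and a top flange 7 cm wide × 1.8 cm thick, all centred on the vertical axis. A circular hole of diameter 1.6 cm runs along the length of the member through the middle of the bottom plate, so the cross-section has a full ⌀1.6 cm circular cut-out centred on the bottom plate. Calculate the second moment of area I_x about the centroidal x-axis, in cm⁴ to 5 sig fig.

I_x ≈ 5864.6 cm⁴

Decompose the section into non-overlapping parts with the origin at the bottom-left of its bounding rectangle.
Bottom plate: 22 × 2.6, A = 57.2 cm², y = 1.3 cm, Ī = 32.22267 cm⁴.
Web plate: 1.6 × 18, A = 28.8 cm², y = 11.6 cm, Ī = 777.6 cm⁴.
Top plate: 7 × 1.8, A = 12.6 cm², y = 21.5 cm, Ī = 3.402 cm⁴.
Hole (subtracted): ⌀1.6, A = 2.010619 cm², y = 1.3 cm, Ī = 0.3216991 cm⁴.
Centroid: ȳ = ΣA·y / ΣA = 7.006217 cm.
Transfer each piece to the centroidal x-axis using Ī + A·d² with d = y − 7.006217:
  bottom plate: d = -5.706217 cm → contributes +1894.707 cm⁴
  web plate: d = 4.593783 cm → contributes +1385.362 cm⁴
  top plate: d = 14.49378 cm → contributes +2650.281 cm⁴
  hole: d = -5.706217 cm → contributes −65.78931 cm⁴
Total I = 5864.56 cm⁴.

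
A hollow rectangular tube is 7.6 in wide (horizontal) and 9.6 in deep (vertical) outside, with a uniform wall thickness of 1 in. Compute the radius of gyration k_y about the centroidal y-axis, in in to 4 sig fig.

k_y ≈ 2.810 in

Break the section into simple shapes (no overlaps), measuring from the bottom-left corner of the bounding box.
Outer rectangle: 7.6 × 9.6, A = 72.96 in², x = 3.8 in, Ī = 351.181 in⁴.
Inner void (subtracted): 5.6 × 7.6, A = 42.56 in², x = 3.8 in, Ī = 111.223 in⁴.
By symmetry the centroid is at mid-width, x̄ = 3.8 in.
All pieces are centred on the centroidal y-axis, so I = ΣĪ (holes subtracted) = 239.957 in⁴.
Radius of gyration: k = √(I/A) = √(239.957 / 30.4) = 2.80951 in.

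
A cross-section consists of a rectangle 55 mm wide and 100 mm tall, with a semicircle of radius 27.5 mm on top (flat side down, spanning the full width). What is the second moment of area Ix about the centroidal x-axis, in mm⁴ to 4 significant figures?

Ix ≈ 8.362 × 10⁶ mm⁴

Split into non-overlapping primitives; take the origin at the lower-left of the bounding box.
Rectangular body: 55 × 100, A = 5 500 mm², y = 50 mm, Ī = 4 583 333 mm⁴.
Semicircular cap: semicircle r = 27.5, A = 1187.91 mm², y = 111.671 mm, Ī = 62771.5 mm⁴.
Centroid: ȳ = ΣA·y / ΣA = 60.9541 mm.
Transfer each piece to the centroidal x-axis using Ī + A·d² with d = y − 60.9541:
  rectangular body: d = -10.9541 mm → contributes +5 243 295 mm⁴
  semicircular cap: d = 50.7172 mm → contributes +3 118 370 mm⁴
Total I = 8 361 665 mm⁴.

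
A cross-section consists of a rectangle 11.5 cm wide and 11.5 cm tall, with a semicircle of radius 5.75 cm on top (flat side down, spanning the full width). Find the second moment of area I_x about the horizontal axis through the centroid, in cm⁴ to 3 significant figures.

I_x ≈ 4080 cm⁴

Break the section into simple shapes (no overlaps), measuring from the bottom-left corner of the bounding box.
Rectangular body: 11.5 × 11.5, A = 132.25 cm², y = 5.75 cm, Ī = 1457.5 cm⁴.
Semicircular cap: semicircle r = 5.75, A = 51.934 cm², y = 13.94 cm, Ī = 119.98 cm⁴.
Centroid: ȳ = ΣA·y / ΣA = 8.0594 cm.
Transfer each piece to the horizontal axis through the centroid using Ī + A·d² with d = y − 8.0594:
  rectangular body: d = -2.3094 cm → contributes +2162.9 cm⁴
  semicircular cap: d = 5.8809 cm → contributes +1916.2 cm⁴
Total I = 4 079 cm⁴.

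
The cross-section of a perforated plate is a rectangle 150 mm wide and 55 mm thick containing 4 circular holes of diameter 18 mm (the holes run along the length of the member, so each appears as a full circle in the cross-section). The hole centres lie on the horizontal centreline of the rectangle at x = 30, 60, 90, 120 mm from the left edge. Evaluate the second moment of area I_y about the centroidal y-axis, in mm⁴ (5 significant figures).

Break the section into simple shapes (no overlaps), measuring from the bottom-left corner of the bounding box.
Plate: 150 × 55, A = 8 250 mm², x = 75 mm, Ī = 15 468 750 mm⁴.
Hole 1 (subtracted): ⌀18, A = 254.469 mm², x = 30 mm, Ī = 5152.997 mm⁴.
Hole 2 (subtracted): ⌀18, A = 254.469 mm², x = 60 mm, Ī = 5152.997 mm⁴.
Hole 3 (subtracted): ⌀18, A = 254.469 mm², x = 90 mm, Ī = 5152.997 mm⁴.
Hole 4 (subtracted): ⌀18, A = 254.469 mm², x = 120 mm, Ī = 5152.997 mm⁴.
By symmetry the centroid is at mid-width, x̄ = 75 mm.
Transfer each piece to the centroidal y-axis using Ī + A·d² with d = x − 75:
  plate: d = 0 mm → contributes +15 468 750 mm⁴
  hole 1: d = -45 mm → contributes −520452.7 mm⁴
  hole 2: d = -15 mm → contributes −62408.52 mm⁴
  hole 3: d = 15 mm → contributes −62408.52 mm⁴
  hole 4: d = 45 mm → contributes −520452.7 mm⁴
Total I = 14 303 027 mm⁴.

I_y ≈ 1.4303 × 10⁷ mm⁴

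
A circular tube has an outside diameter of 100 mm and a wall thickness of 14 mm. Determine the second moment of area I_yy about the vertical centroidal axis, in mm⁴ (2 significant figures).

Split into non-overlapping primitives; take the origin at the lower-left of the bounding box.
Outer circle: ⌀100, A = 7 854 mm², x = 50 mm, Ī = 4 908 739 mm⁴.
Bore (subtracted): ⌀72, A = 4 072 mm², x = 50 mm, Ī = 1 319 167 mm⁴.
By symmetry the centroid is at mid-width, x̄ = 50 mm.
All pieces are centred on the vertical centroidal axis, so I = ΣĪ (holes subtracted) = 3 589 571 mm⁴.

I_yy ≈ 3.6 × 10⁶ mm⁴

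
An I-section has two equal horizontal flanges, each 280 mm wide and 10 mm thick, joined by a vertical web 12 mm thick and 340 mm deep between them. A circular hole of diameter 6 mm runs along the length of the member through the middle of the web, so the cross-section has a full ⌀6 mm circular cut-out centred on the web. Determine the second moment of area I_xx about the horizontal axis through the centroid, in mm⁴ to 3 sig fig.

I_xx ≈ 2.11 × 10⁸ mm⁴

Split into non-overlapping primitives; take the origin at the lower-left of the bounding box.
Bottom flange: 280 × 10, A = 2 800 mm², y = 5 mm, Ī = 23 333 mm⁴.
Web: 12 × 340, A = 4 080 mm², y = 180 mm, Ī = 39 304 000 mm⁴.
Top flange: 280 × 10, A = 2 800 mm², y = 355 mm, Ī = 23 333 mm⁴.
Hole (subtracted): ⌀6, A = 28.274 mm², y = 180 mm, Ī = 63.617 mm⁴.
By symmetry the centroid is at mid-height, ȳ = 180 mm.
Transfer each piece to the horizontal axis through the centroid using Ī + A·d² with d = y − 180:
  bottom flange: d = -175 mm → contributes +85 773 333 mm⁴
  web: d = 0 mm → contributes +39 304 000 mm⁴
  top flange: d = 175 mm → contributes +85 773 333 mm⁴
  hole: d = 0 mm → contributes −63.617 mm⁴
Total I = 210 850 603 mm⁴.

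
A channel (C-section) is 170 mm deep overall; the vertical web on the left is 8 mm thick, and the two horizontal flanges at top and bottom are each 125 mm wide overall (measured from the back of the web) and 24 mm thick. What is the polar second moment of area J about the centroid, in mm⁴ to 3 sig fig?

J ≈ 4.42 × 10⁷ mm⁴

Break the section into simple shapes (no overlaps), measuring from the bottom-left corner of the bounding box.
Web: 8 × 170, A = 1 360 mm², y = 85 mm, Ī = 3 275 333 mm⁴.
Top flange (beyond web): 117 × 24, A = 2 808 mm², y = 158 mm, Ī = 134 784 mm⁴.
Bottom flange (beyond web): 117 × 24, A = 2 808 mm², y = 12 mm, Ī = 134 784 mm⁴.
By symmetry the centroid is at mid-height, ȳ = 85 mm.
Transfer each piece to the centroidal x-axis using Ī + A·d² with d = y − 85:
  web: d = 0 mm → contributes +3 275 333 mm⁴
  top flange (beyond web): d = 73 mm → contributes +15 098 616 mm⁴
  bottom flange (beyond web): d = -73 mm → contributes +15 098 616 mm⁴
Total I = 33 472 565 mm⁴.
For the y-axis: x̄ = 54.315 mm.
Repeating about the centroidal y-axis gives I_y = 10 690 512 mm⁴.
Polar second moment: J = I_x + I_y = 44 163 077 mm⁴.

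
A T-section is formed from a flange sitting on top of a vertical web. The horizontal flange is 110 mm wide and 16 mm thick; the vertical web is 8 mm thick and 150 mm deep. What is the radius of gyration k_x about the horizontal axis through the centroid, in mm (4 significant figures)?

k_x ≈ 49.33 mm

Split into non-overlapping primitives; take the origin at the lower-left of the bounding box.
Flange: 110 × 16, A = 1 760 mm², y = 158 mm, Ī = 37546.7 mm⁴.
Web: 8 × 150, A = 1 200 mm², y = 75 mm, Ī = 2 250 000 mm⁴.
Centroid: ȳ = ΣA·y / ΣA = 124.351 mm.
Transfer each piece to the horizontal axis through the centroid using Ī + A·d² with d = y − 124.351:
  flange: d = 33.6486 mm → contributes +2 030 274 mm⁴
  web: d = -49.3514 mm → contributes +5 172 667 mm⁴
Total I = 7 202 941 mm⁴.
Radius of gyration: k = √(I/A) = √(7 202 941 / 2 960) = 49.3298 mm.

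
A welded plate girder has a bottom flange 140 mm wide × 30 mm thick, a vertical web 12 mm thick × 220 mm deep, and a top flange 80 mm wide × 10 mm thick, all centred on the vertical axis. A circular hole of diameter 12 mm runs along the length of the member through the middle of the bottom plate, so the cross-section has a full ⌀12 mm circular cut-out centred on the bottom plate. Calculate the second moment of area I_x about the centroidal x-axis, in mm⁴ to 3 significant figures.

I_x ≈ 6.21 × 10⁷ mm⁴

Break the section into simple shapes (no overlaps), measuring from the bottom-left corner of the bounding box.
Bottom plate: 140 × 30, A = 4 200 mm², y = 15 mm, Ī = 315 000 mm⁴.
Web plate: 12 × 220, A = 2 640 mm², y = 140 mm, Ī = 10 648 000 mm⁴.
Top plate: 80 × 10, A = 800 mm², y = 255 mm, Ī = 6666.7 mm⁴.
Hole (subtracted): ⌀12, A = 113.1 mm², y = 15 mm, Ī = 1017.9 mm⁴.
Centroid: ȳ = ΣA·y / ΣA = 84.351 mm.
Transfer each piece to the centroidal x-axis using Ī + A·d² with d = y − 84.351:
  bottom plate: d = -69.351 mm → contributes +20 515 294 mm⁴
  web plate: d = 55.649 mm → contributes +18 823 512 mm⁴
  top plate: d = 170.65 mm → contributes +23 303 467 mm⁴
  hole: d = -69.351 mm → contributes −544 970 mm⁴
Total I = 62 097 304 mm⁴.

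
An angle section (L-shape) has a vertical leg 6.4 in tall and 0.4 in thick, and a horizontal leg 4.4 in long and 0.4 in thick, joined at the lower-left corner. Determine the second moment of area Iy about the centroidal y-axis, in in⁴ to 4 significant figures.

Split into non-overlapping primitives; take the origin at the lower-left of the bounding box.
Vertical leg: 0.4 × 6.4, A = 2.56 in², x = 0.2 in, Ī = 0.0341333 in⁴.
Horizontal leg (remainder): 4 × 0.4, A = 1.6 in², x = 2.4 in, Ī = 2.13333 in⁴.
Centroid: x̄ = ΣA·x / ΣA = 1.04615 in.
Transfer each piece to the centroidal y-axis using Ī + A·d² with d = x − 1.04615:
  vertical leg: d = -0.846154 in → contributes +1.86703 in⁴
  horizontal leg (remainder): d = 1.35385 in → contributes +5.06597 in⁴
Total I = 6.93301 in⁴.

Iy ≈ 6.933 in⁴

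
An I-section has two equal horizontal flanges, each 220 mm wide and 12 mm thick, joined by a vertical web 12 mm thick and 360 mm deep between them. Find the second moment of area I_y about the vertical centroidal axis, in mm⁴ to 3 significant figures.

I_y ≈ 2.13 × 10⁷ mm⁴

Break the section into simple shapes (no overlaps), measuring from the bottom-left corner of the bounding box.
Bottom flange: 220 × 12, A = 2 640 mm², x = 110 mm, Ī = 10 648 000 mm⁴.
Web: 12 × 360, A = 4 320 mm², x = 110 mm, Ī = 51 840 mm⁴.
Top flange: 220 × 12, A = 2 640 mm², x = 110 mm, Ī = 10 648 000 mm⁴.
By symmetry the centroid is at mid-width, x̄ = 110 mm.
All pieces are centred on the vertical centroidal axis, so I = ΣĪ = 21 347 840 mm⁴.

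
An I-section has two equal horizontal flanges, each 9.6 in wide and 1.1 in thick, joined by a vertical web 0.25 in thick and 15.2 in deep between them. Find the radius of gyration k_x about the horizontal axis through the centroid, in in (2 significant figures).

k_x ≈ 7.7 in

Treat the section as a set of non-overlapping primitives; coordinates are from the bounding-box lower-left.
Bottom flange: 9.6 × 1.1, A = 10.56 in², y = 0.55 in, Ī = 1.065 in⁴.
Web: 0.25 × 15.2, A = 3.8 in², y = 8.7 in, Ī = 73.16 in⁴.
Top flange: 9.6 × 1.1, A = 10.56 in², y = 16.85 in, Ī = 1.065 in⁴.
By symmetry the centroid is at mid-height, ȳ = 8.7 in.
Transfer each piece to the horizontal axis through the centroid using Ī + A·d² with d = y − 8.7:
  bottom flange: d = -8.15 in → contributes +702.5 in⁴
  web: d = 0 in → contributes +73.16 in⁴
  top flange: d = 8.15 in → contributes +702.5 in⁴
Total I = 1 478 in⁴.
Radius of gyration: k = √(I/A) = √(1 478 / 24.92) = 7.702 in.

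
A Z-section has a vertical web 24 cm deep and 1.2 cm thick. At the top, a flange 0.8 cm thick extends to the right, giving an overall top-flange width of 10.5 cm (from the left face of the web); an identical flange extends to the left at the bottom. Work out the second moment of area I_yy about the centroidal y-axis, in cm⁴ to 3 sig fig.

Decompose the section into non-overlapping parts with the origin at the bottom-left of its bounding rectangle.
Web: 1.2 × 24, A = 28.8 cm², x = 9.9 cm, Ī = 3.456 cm⁴.
Top flange (beyond web): 9.3 × 0.8, A = 7.44 cm², x = 15.15 cm, Ī = 53.624 cm⁴.
Bottom flange (beyond web): 9.3 × 0.8, A = 7.44 cm², x = 4.65 cm, Ī = 53.624 cm⁴.
Centroid: x̄ = ΣA·x / ΣA = 9.9 cm.
Transfer each piece to the centroidal y-axis using Ī + A·d² with d = x − 9.9:
  web: d = 0 cm → contributes +3.456 cm⁴
  top flange (beyond web): d = 5.25 cm → contributes +258.69 cm⁴
  bottom flange (beyond web): d = -5.25 cm → contributes +258.69 cm⁴
Total I = 520.83 cm⁴.

I_yy ≈ 521 cm⁴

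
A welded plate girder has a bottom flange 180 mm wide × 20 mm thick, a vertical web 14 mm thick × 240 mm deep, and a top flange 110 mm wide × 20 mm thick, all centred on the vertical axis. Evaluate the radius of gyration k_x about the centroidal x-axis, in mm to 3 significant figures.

k_x ≈ 110 mm

Split into non-overlapping primitives; take the origin at the lower-left of the bounding box.
Bottom plate: 180 × 20, A = 3 600 mm², y = 10 mm, Ī = 120 000 mm⁴.
Web plate: 14 × 240, A = 3 360 mm², y = 140 mm, Ī = 16 128 000 mm⁴.
Top plate: 110 × 20, A = 2 200 mm², y = 270 mm, Ī = 73 333 mm⁴.
Centroid: ȳ = ΣA·y / ΣA = 120.13 mm.
Transfer each piece to the centroidal x-axis using Ī + A·d² with d = y − 120.13:
  bottom plate: d = -110.13 mm → contributes +43 783 817 mm⁴
  web plate: d = 19.869 mm → contributes +17 454 451 mm⁴
  top plate: d = 149.87 mm → contributes +49 486 908 mm⁴
Total I = 110 725 176 mm⁴.
Radius of gyration: k = √(I/A) = √(110 725 176 / 9 160) = 109.94 mm.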